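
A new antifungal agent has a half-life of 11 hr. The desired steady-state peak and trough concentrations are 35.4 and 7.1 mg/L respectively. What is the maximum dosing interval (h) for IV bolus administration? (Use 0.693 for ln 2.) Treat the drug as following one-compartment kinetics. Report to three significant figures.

k = 0.693 / t½ = 0.693 / 11 = 0.06300 h⁻¹
Between IV bolus doses, concentration decays as C = C₀·e^(−kτ), so C_peak/C_trough = e^(kτ).
τ_max = ln(C_peak/C_trough) / k = ln(35.4/7.1) / 0.06300 = 1.607 / 0.06300 = 25.51 h

25.5 h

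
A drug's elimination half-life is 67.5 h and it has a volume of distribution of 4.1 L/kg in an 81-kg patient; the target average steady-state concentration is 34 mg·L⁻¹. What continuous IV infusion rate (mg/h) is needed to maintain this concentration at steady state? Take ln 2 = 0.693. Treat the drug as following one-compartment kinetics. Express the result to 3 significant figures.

116 mg/h

Vd = 4.1 L/kg × 81 kg = 332.1 L
CL = ln 2 · Vd / t½ = 0.693 × 332.1 / 67.5 = 3.410 L/h
Infusion rate = CL × Css = 3.410 × 34 = 115.9 mg/h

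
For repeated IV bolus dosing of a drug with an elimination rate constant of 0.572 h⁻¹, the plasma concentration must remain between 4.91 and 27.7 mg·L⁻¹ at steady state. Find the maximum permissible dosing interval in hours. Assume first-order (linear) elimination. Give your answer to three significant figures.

3.02 h

Between IV bolus doses, concentration decays as C = C₀·e^(−kτ), so C_peak/C_trough = e^(kτ).
τ_max = ln(C_peak/C_trough) / k = ln(27.7/4.91) / 0.5720 = 1.730 / 0.5720 = 3.024 h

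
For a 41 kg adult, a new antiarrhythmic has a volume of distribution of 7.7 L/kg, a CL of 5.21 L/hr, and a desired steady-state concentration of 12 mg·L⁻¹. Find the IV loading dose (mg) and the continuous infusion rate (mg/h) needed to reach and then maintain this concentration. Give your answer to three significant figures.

Vd(total) = 41 kg × 7.7 L/kg = 315.7 L
Loading: fill Vd to C_target → 315.7 L × 12 mg/L = 3788 mg
Infusion rate = 5.210 L/h × 12 mg/L = 62.52 mg/h

(a) 3790 mg; (b) 62.5 mg/h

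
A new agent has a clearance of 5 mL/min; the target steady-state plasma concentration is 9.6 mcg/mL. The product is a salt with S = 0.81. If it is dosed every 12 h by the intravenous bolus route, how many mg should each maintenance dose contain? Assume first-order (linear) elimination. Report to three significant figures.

42.7 mg

CL = 5 mL/min = 5 × 0.06 = 0.3000 L/h
At steady state, dose per interval replaces the amount cleared in that interval: S·D/τ = CL·Css.
D = CL × Css × τ / S = 0.3000 × 9.6 × 12 / 0.81 = 42.67 mg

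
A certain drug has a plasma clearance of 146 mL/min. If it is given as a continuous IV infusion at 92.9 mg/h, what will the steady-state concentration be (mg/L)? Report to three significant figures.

10.6 mg/L

Convert clearance: 146 mL/min × 60 min/h ÷ 1000 mL/L = 8.760 L/h
Css = rate / CL = 92.9 / 8.760 = 10.61 mg/L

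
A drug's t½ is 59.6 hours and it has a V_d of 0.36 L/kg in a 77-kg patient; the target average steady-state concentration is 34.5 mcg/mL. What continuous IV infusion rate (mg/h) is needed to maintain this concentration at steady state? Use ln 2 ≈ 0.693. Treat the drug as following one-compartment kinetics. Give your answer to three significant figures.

Vd = 0.36 L/kg × 77 kg = 27.72 L
k = 0.693/59.6 = 0.01163 h⁻¹, so CL = k·Vd = 0.01163 × 27.72 = 0.3224 L/h
Infusion rate = CL × Css = 0.3224 × 34.5 = 11.12 mg/h

11.1 mg/h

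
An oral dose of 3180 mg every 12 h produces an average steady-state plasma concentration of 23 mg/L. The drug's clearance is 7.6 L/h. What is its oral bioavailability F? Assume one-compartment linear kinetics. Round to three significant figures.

F·D/τ = CL·Css at steady state → F = CL·Css·τ / D.
F = 7.6 × 23 × 12 / 3180 = 0.660

0.660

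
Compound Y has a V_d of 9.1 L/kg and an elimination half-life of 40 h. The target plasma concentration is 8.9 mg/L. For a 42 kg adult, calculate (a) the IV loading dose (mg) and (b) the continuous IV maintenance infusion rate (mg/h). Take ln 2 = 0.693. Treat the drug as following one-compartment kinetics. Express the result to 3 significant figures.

Vd = 9.1 L/kg × 42 kg = 382.2 L
LD = Vd × C = 382.2 × 8.9 = 3402 mg
CL = 0.693 × Vd / t½ = 0.693 × 382.2 / 40 = 6.622 L/h
Infusion rate = CL × Css = 6.622 × 8.9 = 58.94 mg/h

(a) 3400 mg; (b) 58.9 mg/h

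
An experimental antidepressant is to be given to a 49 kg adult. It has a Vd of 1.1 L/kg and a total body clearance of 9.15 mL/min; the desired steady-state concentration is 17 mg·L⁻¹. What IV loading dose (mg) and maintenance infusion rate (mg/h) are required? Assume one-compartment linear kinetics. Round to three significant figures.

Total Vd = 1.1 × 49 = 53.90 L
LD = Vd · C_target = 53.90 × 17 = 916.3 mg
CL = 9.15 mL/min × 60/1000 = 0.5490 L/h
Maintenance: replace elimination → rate = CL × Css = 0.5490 × 17 = 9.333 mg/h

(a) 916 mg; (b) 9.33 mg/h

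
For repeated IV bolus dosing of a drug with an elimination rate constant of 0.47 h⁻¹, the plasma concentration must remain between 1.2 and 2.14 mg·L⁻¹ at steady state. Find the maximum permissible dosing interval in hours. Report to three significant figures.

Between IV bolus doses, concentration decays as C = C₀·e^(−kτ), so C_peak/C_trough = e^(kτ).
τ_max = ln(C_peak/C_trough) / k = ln(2.14/1.2) / 0.4700 = 0.5785 / 0.4700 = 1.231 h

1.23 h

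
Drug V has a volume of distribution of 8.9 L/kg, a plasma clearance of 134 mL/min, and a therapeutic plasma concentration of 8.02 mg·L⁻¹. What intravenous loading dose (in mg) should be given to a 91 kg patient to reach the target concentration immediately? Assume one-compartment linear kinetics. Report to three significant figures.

Vd(total) = 91 kg × 8.9 L/kg = 809.9 L
LD = Vd × C = 809.9 × 8.020 = 6495 mg

6500 mg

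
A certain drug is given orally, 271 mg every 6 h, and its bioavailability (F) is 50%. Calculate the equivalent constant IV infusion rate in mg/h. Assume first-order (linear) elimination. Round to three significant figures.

22.6 mg/h

Equivalent systemic input: infusion rate = F·D/τ.
Rate = 0.5 × 271 / 6 = 22.58 mg/h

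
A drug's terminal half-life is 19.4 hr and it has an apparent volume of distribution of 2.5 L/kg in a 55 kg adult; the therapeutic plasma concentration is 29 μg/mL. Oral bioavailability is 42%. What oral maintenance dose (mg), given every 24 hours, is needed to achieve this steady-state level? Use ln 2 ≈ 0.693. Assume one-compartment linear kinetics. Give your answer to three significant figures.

Vd(total) = 55 kg × 2.5 L/kg = 137.5 L
CL = 0.693 × Vd / t½ = 0.693 × 137.5 / 19.4 = 4.912 L/h
D = CL × Css × τ / F = 4.912 × 29 × 24 / 0.42 = 8140 mg

8140 mg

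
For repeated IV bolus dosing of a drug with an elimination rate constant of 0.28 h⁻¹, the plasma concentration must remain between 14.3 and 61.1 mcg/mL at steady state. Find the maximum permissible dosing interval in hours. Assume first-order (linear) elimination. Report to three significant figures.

Between IV bolus doses, concentration decays as C = C₀·e^(−kτ), so C_peak/C_trough = e^(kτ).
τ_max = ln(C_peak/C_trough) / k = ln(61.1/14.3) / 0.2800 = 1.452 / 0.2800 = 5.186 h

5.19 h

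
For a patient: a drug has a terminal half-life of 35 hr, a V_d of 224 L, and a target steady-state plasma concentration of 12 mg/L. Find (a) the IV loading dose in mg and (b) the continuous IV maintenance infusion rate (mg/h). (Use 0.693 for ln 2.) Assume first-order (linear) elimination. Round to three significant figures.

LD = Vd × C = 224.0 × 12 = 2688 mg
CL = 0.693 × Vd / t½ = 0.693 × 224.0 / 35 = 4.435 L/h
Infusion rate = CL × Css = 4.435 × 12 = 53.22 mg/h

(a) 2690 mg; (b) 53.2 mg/h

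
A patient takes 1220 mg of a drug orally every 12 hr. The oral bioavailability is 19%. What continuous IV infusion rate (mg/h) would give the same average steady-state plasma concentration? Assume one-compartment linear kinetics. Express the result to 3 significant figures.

19.3 mg/h

Equivalent systemic input: infusion rate = F·D/τ.
Rate = 0.19 × 1220 / 12 = 19.32 mg/h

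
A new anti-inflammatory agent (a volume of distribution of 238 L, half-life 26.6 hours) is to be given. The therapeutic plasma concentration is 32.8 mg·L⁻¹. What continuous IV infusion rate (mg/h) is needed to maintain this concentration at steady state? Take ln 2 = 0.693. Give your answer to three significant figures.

203 mg/h

CL = 0.693 × Vd / t½ = 0.693 × 238.0 / 26.6 = 6.201 L/h
Infusion rate = CL × Css = 6.201 × 32.8 = 203.4 mg/h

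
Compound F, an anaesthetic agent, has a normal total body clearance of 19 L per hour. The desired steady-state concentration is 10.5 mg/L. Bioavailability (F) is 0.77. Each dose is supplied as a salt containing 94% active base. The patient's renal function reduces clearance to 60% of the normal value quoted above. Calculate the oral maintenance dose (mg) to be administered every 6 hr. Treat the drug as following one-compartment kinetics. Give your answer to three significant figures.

Patient clearance = 0.6 × 19.00 = 11.40 L/h
At steady state, dose per interval replaces the amount cleared in that interval: F·S·D/τ = CL·Css.
D = CL × Css × τ / F / S = 11.40 × 10.5 × 6 / 0.77 / 0.94 = 992.3 mg

992 mg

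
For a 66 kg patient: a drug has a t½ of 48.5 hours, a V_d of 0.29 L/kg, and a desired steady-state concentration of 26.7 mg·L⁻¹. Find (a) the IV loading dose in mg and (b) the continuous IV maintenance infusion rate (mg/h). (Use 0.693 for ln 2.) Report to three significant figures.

Vd = 0.29 L/kg × 66 kg = 19.14 L
LD = Vd × C = 19.14 × 26.7 = 511.0 mg
CL = 0.693 × Vd / t½ = 0.693 × 19.14 / 48.5 = 0.2735 L/h
Infusion rate = CL × Css = 0.2735 × 26.7 = 7.302 mg/h

(a) 511 mg; (b) 7.30 mg/h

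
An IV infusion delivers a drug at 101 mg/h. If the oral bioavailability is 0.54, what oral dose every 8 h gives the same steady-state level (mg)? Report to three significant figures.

To maintain the same Css, the systemic dosing rate must be unchanged: F·D/τ = infusion rate.
D = rate × τ / F = 101 × 8 / 0.54 = 1496 mg

1500 mg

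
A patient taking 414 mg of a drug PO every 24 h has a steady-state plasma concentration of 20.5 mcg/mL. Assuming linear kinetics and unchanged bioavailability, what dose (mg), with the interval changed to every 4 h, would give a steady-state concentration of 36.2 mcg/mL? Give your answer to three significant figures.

With linear kinetics, Css is proportional to dose rate (D/τ) at fixed clearance.
D₂ = D₁ × (Css,target / Css,current) × (τ₂/τ₁) = 414 × (36.2/20.5) × (4/24) = 121.8 mg

122 mg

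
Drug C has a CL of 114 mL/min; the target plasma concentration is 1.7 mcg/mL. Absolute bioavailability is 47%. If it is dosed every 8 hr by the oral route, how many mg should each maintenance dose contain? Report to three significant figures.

198 mg

Convert clearance: 114 mL/min × 60 min/h ÷ 1000 mL/L = 6.840 L/h
At steady state, dose per interval replaces the amount cleared in that interval: F·D/τ = CL·Css.
D = CL × Css × τ / F = 6.840 × 1.7 × 8 / 0.47 = 197.9 mg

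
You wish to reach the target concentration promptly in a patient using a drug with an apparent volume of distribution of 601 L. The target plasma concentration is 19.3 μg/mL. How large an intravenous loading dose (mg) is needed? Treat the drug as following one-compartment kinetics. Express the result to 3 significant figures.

11600 mg

LD = Vd × C = 601.0 × 19.30 = 11600 mg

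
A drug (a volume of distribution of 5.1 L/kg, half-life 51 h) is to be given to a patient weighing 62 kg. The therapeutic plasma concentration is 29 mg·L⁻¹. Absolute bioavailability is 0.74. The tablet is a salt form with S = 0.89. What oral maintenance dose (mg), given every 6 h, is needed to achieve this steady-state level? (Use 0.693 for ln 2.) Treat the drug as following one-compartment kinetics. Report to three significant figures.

Vd(total) = 62 kg × 5.1 L/kg = 316.2 L
CL = 0.693 × Vd / t½ = 0.693 × 316.2 / 51 = 4.297 L/h
D = CL × Css × τ / F / S = 4.297 × 29 × 6 / 0.74 / 0.89 = 1135 mg

1140 mg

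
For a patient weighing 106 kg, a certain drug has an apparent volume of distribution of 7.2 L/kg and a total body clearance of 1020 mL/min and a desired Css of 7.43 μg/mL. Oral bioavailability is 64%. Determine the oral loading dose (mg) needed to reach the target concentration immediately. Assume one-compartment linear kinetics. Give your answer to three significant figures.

8860 mg

Vd = 7.2 L/kg × 106 kg = 763.2 L
LD = Vd × C / F = 763.2 × 7.430 / 0.64 = 8860 mg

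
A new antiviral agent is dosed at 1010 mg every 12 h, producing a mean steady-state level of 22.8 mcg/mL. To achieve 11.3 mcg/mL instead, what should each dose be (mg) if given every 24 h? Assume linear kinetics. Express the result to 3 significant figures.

With linear kinetics, Css is proportional to dose rate (D/τ) at fixed clearance.
D₂ = D₁ × (Css,target / Css,current) × (τ₂/τ₁) = 1010 × (11.3/22.8) × (24/12) = 1001 mg

1000 mg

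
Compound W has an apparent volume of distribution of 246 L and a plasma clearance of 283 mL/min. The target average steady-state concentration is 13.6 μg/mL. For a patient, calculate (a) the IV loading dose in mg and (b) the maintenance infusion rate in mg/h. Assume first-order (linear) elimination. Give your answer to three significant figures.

Loading: fill Vd to C_target → 246.0 L × 13.6 mg/L = 3346 mg
CL = 283 mL/min × 60/1000 = 16.98 L/h
Infusion rate = 16.98 L/h × 13.6 mg/L = 230.9 mg/h

(a) 3350 mg; (b) 231 mg/h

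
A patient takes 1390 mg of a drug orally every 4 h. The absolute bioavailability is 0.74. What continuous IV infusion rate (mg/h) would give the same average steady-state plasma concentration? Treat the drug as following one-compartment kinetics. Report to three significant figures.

257 mg/h

Equivalent systemic input: infusion rate = F·D/τ.
Rate = 0.74 × 1390 / 4 = 257.2 mg/h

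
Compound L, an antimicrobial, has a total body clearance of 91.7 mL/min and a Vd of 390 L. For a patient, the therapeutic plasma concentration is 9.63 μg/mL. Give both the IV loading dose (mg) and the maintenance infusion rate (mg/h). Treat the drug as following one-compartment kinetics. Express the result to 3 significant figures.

Loading dose = Vd × C = 390.0 × 9.63 = 3756 mg
CL = 91.7 mL/min = 91.7 × 0.06 = 5.502 L/h
Maintenance infusion rate = CL × Css = 5.502 × 9.63 = 52.98 mg/h

(a) 3760 mg; (b) 53.0 mg/h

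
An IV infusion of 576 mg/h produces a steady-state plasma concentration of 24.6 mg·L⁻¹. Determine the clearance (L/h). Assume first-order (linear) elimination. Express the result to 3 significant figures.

23.4 L/h

At steady state, infusion rate = CL × Css, so CL = rate / Css.
CL = 576 / 24.6 = 23.41 L/h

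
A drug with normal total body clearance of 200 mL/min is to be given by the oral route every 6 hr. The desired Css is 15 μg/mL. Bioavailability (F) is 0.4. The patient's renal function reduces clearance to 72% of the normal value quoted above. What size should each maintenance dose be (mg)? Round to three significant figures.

CL = 200 mL/min × 60/1000 = 12.00 L/h
Patient clearance = 0.72 × 12.00 = 8.640 L/h
D = CL × Css × τ / F = 8.640 × 15 × 6 / 0.4 = 1944 mg

1940 mg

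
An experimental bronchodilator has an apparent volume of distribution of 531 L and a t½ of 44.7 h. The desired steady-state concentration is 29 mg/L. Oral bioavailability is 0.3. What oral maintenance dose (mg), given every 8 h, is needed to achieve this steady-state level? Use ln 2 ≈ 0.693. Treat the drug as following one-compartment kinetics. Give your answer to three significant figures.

k = 0.693/44.7 = 0.01550 h⁻¹, so CL = k·Vd = 0.01550 × 531.0 = 8.231 L/h
D = CL × Css × τ / F = 8.231 × 29 × 8 / 0.3 = 6365 mg

6370 mg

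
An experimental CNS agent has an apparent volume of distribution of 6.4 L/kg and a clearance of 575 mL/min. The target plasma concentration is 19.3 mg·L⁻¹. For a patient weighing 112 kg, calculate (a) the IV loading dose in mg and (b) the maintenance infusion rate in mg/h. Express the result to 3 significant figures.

Total Vd = 6.4 × 112 = 716.8 L
Loading: fill Vd to C_target → 716.8 L × 19.3 mg/L = 13830 mg
CL = 575 mL/min × 60/1000 = 34.50 L/h
Maintenance infusion rate = CL × Css = 34.50 × 19.3 = 665.9 mg/h

(a) 13800 mg; (b) 666 mg/h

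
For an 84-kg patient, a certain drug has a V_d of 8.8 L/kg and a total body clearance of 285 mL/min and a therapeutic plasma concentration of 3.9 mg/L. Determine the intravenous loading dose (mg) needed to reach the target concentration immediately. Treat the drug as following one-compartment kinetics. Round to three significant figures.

2880 mg

Vd = 8.8 L/kg × 84 kg = 739.2 L
LD = Vd × C = 739.2 × 3.900 = 2883 mg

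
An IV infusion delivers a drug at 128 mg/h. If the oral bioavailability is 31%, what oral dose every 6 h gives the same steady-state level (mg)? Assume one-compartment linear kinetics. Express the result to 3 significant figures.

2480 mg

To maintain the same Css, the systemic dosing rate must be unchanged: F·D/τ = infusion rate.
D = rate × τ / F = 128 × 6 / 0.31 = 2477 mg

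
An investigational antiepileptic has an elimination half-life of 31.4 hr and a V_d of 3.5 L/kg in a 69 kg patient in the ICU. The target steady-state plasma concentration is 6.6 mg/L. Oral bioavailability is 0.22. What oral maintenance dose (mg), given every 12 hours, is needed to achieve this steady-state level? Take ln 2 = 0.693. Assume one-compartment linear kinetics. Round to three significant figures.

Vd(total) = 69 kg × 3.5 L/kg = 241.5 L
CL = 0.693 × Vd / t½ = 0.693 × 241.5 / 31.4 = 5.330 L/h
D = CL × Css × τ / F = 5.330 × 6.6 × 12 / 0.22 = 1919 mg

1920 mg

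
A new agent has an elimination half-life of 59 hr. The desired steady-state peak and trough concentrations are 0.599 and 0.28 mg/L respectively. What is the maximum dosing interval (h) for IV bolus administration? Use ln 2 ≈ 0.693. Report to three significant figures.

64.7 h

k = 0.693 / t½ = 0.693 / 59 = 0.01175 h⁻¹
Between IV bolus doses, concentration decays as C = C₀·e^(−kτ), so C_peak/C_trough = e^(kτ).
τ_max = ln(C_peak/C_trough) / k = ln(0.599/0.28) / 0.01175 = 0.7605 / 0.01175 = 64.72 h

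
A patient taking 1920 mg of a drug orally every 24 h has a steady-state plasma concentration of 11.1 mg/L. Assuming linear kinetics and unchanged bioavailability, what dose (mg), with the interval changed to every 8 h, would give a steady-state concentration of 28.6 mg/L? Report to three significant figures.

1650 mg

For first-order elimination, Css ∝ F·D/(CL·τ); F and CL are unchanged, so Css ∝ D/τ.
D₂ = D₁ × (Css,target / Css,current) × (τ₂/τ₁) = 1920 × (28.6/11.1) × (8/24) = 1649 mg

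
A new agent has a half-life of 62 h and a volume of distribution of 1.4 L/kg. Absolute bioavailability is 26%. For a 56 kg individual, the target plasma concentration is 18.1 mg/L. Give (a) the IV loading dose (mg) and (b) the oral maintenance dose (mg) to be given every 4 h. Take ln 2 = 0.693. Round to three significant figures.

(a) 1420 mg; (b) 244 mg

Vd = 1.4 L/kg × 56 kg = 78.40 L
LD = Vd × C = 78.40 × 18.1 = 1419 mg
CL = 0.693 × Vd / t½ = 0.693 × 78.40 / 62 = 0.8763 L/h
D = CL × Css × τ / F = 0.8763 × 18.1 × 4 / 0.26 = 244.0 mg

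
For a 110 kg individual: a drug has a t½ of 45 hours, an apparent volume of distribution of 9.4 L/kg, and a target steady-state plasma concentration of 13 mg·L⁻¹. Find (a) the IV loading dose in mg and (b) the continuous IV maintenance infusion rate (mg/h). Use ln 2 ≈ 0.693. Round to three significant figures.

(a) 13400 mg; (b) 207 mg/h

Vd(total) = 110 kg × 9.4 L/kg = 1034 L
LD = Vd × C = 1034 × 13 = 13440 mg
CL = 0.693 × Vd / t½ = 0.693 × 1034 / 45 = 15.92 L/h
Infusion rate = CL × Css = 15.92 × 13 = 207.0 mg/h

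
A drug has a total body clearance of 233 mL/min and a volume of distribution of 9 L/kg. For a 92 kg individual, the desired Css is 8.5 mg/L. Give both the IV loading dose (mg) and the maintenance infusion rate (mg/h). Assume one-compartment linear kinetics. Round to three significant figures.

Vd = 9 L/kg × 92 kg = 828.0 L
Loading: fill Vd to C_target → 828.0 L × 8.5 mg/L = 7038 mg
CL = 233 mL/min = 233 × 0.06 = 13.98 L/h
Maintenance infusion rate = CL × Css = 13.98 × 8.5 = 118.8 mg/h

(a) 7040 mg; (b) 119 mg/h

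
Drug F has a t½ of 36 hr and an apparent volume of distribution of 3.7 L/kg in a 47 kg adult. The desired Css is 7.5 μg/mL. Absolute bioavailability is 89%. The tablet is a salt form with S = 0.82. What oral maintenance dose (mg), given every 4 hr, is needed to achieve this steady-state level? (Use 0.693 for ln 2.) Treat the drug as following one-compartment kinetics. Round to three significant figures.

Total Vd = 3.7 × 47 = 173.9 L
k = 0.693/36 = 0.01925 h⁻¹, so CL = k·Vd = 0.01925 × 173.9 = 3.348 L/h
D = CL × Css × τ / F / S = 3.348 × 7.5 × 4 / 0.89 / 0.82 = 137.6 mg

138 mg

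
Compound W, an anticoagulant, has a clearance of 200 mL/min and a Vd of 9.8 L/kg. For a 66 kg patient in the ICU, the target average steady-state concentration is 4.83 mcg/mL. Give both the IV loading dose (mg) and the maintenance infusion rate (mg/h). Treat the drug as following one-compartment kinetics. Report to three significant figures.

Total Vd = 9.8 × 66 = 646.8 L
Loading: fill Vd to C_target → 646.8 L × 4.83 mg/L = 3124 mg
Convert clearance: 200 mL/min × 60 min/h ÷ 1000 mL/L = 12.00 L/h
Maintenance infusion rate = CL × Css = 12.00 × 4.83 = 57.96 mg/h

(a) 3120 mg; (b) 58.0 mg/h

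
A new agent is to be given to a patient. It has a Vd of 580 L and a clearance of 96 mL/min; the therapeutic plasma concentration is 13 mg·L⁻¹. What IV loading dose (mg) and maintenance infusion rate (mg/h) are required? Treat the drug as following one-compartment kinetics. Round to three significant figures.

(a) 7540 mg; (b) 74.9 mg/h

Loading: fill Vd to C_target → 580.0 L × 13 mg/L = 7540 mg
CL = 96 mL/min × 60/1000 = 5.760 L/h
Infusion rate = 5.760 L/h × 13 mg/L = 74.88 mg/h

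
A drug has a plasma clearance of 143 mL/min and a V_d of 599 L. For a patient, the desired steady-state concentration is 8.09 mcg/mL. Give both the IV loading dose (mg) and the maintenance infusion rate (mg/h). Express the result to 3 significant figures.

Loading: fill Vd to C_target → 599.0 L × 8.09 mg/L = 4846 mg
CL = 143 mL/min × 60/1000 = 8.580 L/h
Maintenance: replace elimination → rate = CL × Css = 8.580 × 8.09 = 69.41 mg/h

(a) 4850 mg; (b) 69.4 mg/h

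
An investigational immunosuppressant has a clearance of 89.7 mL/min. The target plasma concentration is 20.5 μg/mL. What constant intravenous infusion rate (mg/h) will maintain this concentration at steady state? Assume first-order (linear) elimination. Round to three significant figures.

110 mg/h

CL = 89.7 mL/min = 89.7 × 0.06 = 5.382 L/h
R₀ = 5.382 × 20.5 = 110.3 mg/h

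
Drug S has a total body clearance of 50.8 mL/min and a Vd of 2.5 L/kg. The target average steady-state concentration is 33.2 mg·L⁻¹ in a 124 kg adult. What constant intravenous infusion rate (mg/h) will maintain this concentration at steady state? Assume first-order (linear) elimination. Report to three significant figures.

101 mg/h

CL = 50.8 mL/min = 50.8 × 0.06 = 3.048 L/h
R₀ = 3.048 × 33.2 = 101.2 mg/h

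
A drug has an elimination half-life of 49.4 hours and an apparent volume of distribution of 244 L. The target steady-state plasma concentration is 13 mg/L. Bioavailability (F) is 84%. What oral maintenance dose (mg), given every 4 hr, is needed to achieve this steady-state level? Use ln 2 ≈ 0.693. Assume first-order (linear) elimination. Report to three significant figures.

212 mg

k = 0.693/49.4 = 0.01403 h⁻¹, so CL = k·Vd = 0.01403 × 244.0 = 3.423 L/h
D = CL × Css × τ / F = 3.423 × 13 × 4 / 0.84 = 211.9 mg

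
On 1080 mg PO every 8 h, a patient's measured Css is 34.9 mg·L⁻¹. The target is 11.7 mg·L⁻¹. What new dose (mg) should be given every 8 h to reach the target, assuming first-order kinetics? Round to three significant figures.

For first-order elimination, Css ∝ F·D/(CL·τ); F and CL are unchanged, so Css ∝ D/τ.
D₂ = D₁ × (Css,target / Css,current) = 1080 × 11.7/34.9 = 362.1 mg

362 mg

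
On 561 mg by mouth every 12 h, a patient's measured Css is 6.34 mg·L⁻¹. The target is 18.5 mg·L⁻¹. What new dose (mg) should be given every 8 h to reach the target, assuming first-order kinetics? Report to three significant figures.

With linear kinetics, Css is proportional to dose rate (D/τ) at fixed clearance.
D₂ = D₁ × (Css,target / Css,current) × (τ₂/τ₁) = 561 × (18.5/6.34) × (8/12) = 1091 mg

1090 mg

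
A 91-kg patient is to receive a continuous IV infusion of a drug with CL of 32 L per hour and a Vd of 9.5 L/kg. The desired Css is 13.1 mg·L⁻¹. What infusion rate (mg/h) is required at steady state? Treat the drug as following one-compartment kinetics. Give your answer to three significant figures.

419 mg/h

Infusion rate = CL · Css = 32.00 L/h × 13.1 mg/L = 419.2 mg/h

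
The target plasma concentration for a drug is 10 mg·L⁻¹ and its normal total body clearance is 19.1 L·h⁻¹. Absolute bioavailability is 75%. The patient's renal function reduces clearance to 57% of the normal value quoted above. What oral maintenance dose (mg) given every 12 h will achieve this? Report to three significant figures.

1740 mg

Patient clearance = 0.57 × 19.10 = 10.89 L/h
At steady state, dose per interval replaces the amount cleared in that interval: F·D/τ = CL·Css.
D = CL × Css × τ / F = 10.89 × 10 × 12 / 0.75 = 1742 mg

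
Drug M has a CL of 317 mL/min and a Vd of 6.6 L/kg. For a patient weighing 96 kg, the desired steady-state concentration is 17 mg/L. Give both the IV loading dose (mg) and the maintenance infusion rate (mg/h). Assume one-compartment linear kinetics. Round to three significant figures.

(a) 10800 mg; (b) 323 mg/h

Vd(total) = 96 kg × 6.6 L/kg = 633.6 L
Loading: fill Vd to C_target → 633.6 L × 17 mg/L = 10770 mg
CL = 317 mL/min × 60/1000 = 19.02 L/h
Maintenance infusion rate = CL × Css = 19.02 × 17 = 323.3 mg/h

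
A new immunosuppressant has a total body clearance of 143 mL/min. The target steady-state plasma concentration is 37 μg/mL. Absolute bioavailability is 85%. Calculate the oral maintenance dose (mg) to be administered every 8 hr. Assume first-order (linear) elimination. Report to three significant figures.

CL = 143 mL/min = 143 × 0.06 = 8.580 L/h
D = CL × Css × τ / F = 8.580 × 37 × 8 / 0.85 = 2988 mg

2990 mg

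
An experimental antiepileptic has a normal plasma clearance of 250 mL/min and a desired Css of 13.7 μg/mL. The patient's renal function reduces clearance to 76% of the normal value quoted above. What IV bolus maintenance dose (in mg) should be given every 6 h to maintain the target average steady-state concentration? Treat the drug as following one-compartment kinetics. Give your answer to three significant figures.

937 mg

Convert clearance: 250 mL/min × 60 min/h ÷ 1000 mL/L = 15.00 L/h
Patient clearance = 0.76 × 15.00 = 11.40 L/h
D = CL × Css × τ = 11.40 × 13.7 × 6 = 937.1 mg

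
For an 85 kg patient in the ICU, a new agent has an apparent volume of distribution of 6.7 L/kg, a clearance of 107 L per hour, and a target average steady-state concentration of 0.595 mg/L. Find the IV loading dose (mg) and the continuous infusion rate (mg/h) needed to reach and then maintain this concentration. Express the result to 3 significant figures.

(a) 339 mg; (b) 63.7 mg/h

Vd(total) = 85 kg × 6.7 L/kg = 569.5 L
LD = Vd · C_target = 569.5 × 0.595 = 338.9 mg
Maintenance: replace elimination → rate = CL × Css = 107.0 × 0.595 = 63.67 mg/h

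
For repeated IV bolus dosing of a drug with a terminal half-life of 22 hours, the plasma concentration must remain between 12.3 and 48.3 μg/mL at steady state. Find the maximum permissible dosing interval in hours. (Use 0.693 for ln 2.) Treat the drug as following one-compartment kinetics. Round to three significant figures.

43.4 h

k = 0.693 / t½ = 0.693 / 22 = 0.03150 h⁻¹
Between IV bolus doses, concentration decays as C = C₀·e^(−kτ), so C_peak/C_trough = e^(kτ).
τ_max = ln(C_peak/C_trough) / k = ln(48.3/12.3) / 0.03150 = 1.368 / 0.03150 = 43.43 h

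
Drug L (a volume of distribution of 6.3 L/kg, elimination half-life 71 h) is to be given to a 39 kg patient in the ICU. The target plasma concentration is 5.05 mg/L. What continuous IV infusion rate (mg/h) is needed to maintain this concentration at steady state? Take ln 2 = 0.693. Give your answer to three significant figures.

12.1 mg/h

Total Vd = 6.3 × 39 = 245.7 L
CL = ln 2 · Vd / t½ = 0.693 × 245.7 / 71 = 2.398 L/h
Infusion rate = CL × Css = 2.398 × 5.05 = 12.11 mg/h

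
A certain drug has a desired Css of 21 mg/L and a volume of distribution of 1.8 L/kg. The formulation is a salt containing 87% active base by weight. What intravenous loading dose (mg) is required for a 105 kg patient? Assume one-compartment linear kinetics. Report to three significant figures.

Vd = 1.8 L/kg × 105 kg = 189.0 L
The loading dose fills Vd to the target concentration.
LD = Vd × C / S = 189.0 × 21.00 / 0.87 = 4562 mg

4560 mg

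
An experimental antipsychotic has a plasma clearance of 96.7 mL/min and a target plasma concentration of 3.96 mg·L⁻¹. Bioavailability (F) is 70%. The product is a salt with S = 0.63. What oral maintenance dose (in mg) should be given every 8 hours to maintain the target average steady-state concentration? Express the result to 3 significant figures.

CL = 96.7 mL/min × 60/1000 = 5.802 L/h
D = CL × Css × τ / F / S = 5.802 × 3.96 × 8 / 0.7 / 0.63 = 416.8 mg

417 mg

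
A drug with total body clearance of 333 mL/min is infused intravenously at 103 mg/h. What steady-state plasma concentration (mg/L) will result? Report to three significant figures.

5.16 mg/L

CL = 333 mL/min × 60/1000 = 19.98 L/h
Css = rate / CL = 103 / 19.98 = 5.155 mg/L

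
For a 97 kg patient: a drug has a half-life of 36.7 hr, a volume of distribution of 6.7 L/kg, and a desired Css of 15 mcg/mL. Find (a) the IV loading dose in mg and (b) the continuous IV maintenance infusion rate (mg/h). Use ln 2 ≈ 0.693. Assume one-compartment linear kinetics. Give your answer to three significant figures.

Vd = 6.7 L/kg × 97 kg = 649.9 L
LD = Vd × C = 649.9 × 15 = 9749 mg
CL = 0.693 × Vd / t½ = 0.693 × 649.9 / 36.7 = 12.27 L/h
Infusion rate = CL × Css = 12.27 × 15 = 184.1 mg/h

(a) 9750 mg; (b) 184 mg/h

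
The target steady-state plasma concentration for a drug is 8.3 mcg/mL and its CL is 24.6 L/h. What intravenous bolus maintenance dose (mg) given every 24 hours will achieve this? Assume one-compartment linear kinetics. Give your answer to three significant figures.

D = CL × Css × τ = 24.60 × 8.3 × 24 = 4900 mg

4900 mg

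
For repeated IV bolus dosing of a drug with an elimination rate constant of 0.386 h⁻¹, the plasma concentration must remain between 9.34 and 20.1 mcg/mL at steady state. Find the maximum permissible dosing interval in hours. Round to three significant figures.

Between IV bolus doses, concentration decays as C = C₀·e^(−kτ), so C_peak/C_trough = e^(kτ).
τ_max = ln(C_peak/C_trough) / k = ln(20.1/9.34) / 0.3860 = 0.7664 / 0.3860 = 1.985 h

1.99 h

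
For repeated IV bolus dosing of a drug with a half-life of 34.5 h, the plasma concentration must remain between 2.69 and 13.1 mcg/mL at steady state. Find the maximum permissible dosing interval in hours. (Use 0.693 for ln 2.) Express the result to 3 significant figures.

78.8 h

k = 0.693 / t½ = 0.693 / 34.5 = 0.02009 h⁻¹
Between IV bolus doses, concentration decays as C = C₀·e^(−kτ), so C_peak/C_trough = e^(kτ).
τ_max = ln(C_peak/C_trough) / k = ln(13.1/2.69) / 0.02009 = 1.583 / 0.02009 = 78.80 h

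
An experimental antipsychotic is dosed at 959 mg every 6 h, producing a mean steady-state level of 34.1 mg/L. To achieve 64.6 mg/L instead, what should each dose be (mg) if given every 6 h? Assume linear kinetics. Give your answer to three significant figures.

1820 mg

With linear kinetics, Css is proportional to dose rate (D/τ) at fixed clearance.
D₂ = D₁ × (Css,target / Css,current) = 959 × 64.6/34.1 = 1817 mg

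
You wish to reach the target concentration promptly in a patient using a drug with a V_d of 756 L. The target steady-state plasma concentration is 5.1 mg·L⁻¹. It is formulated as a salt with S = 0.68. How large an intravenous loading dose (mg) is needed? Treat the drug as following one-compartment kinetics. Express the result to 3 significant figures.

5670 mg

The loading dose fills Vd to the target concentration.
LD = Vd × C / S = 756.0 × 5.100 / 0.68 = 5670 mg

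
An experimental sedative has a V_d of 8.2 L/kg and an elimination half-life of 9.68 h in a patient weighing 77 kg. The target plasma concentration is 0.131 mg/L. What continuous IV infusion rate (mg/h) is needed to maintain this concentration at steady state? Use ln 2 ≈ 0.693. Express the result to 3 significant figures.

Vd = 8.2 L/kg × 77 kg = 631.4 L
CL = 0.693 × Vd / t½ = 0.693 × 631.4 / 9.68 = 45.20 L/h
Infusion rate = CL × Css = 45.20 × 0.131 = 5.921 mg/h

5.92 mg/h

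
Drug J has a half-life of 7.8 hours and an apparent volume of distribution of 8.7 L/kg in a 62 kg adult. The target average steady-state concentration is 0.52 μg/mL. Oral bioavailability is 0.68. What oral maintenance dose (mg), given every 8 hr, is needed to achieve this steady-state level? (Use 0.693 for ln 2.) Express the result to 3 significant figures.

293 mg

Vd(total) = 62 kg × 8.7 L/kg = 539.4 L
CL = ln 2 · Vd / t½ = 0.693 × 539.4 / 7.8 = 47.92 L/h
D = CL × Css × τ / F = 47.92 × 0.52 × 8 / 0.68 = 293.2 mg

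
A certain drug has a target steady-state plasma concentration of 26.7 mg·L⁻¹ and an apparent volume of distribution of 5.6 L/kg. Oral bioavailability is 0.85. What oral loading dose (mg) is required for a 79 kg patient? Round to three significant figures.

13900 mg

Vd(total) = 79 kg × 5.6 L/kg = 442.4 L
LD = Vd × C / F = 442.4 × 26.70 / 0.85 = 13900 mg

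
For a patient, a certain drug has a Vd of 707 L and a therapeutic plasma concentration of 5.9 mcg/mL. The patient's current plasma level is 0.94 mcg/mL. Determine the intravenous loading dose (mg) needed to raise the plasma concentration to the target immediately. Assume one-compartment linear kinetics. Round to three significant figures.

Concentration deficit ΔC = 5.9 − 0.94 = 4.960 mg/L
LD = Vd × ΔC = 707.0 × 4.960 = 3507 mg

3510 mg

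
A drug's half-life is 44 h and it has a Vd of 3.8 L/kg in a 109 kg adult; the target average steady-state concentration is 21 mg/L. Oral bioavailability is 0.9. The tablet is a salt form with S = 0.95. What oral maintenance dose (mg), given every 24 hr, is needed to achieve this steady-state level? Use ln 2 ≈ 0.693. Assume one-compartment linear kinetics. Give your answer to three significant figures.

Vd(total) = 109 kg × 3.8 L/kg = 414.2 L
CL = 0.693 × Vd / t½ = 0.693 × 414.2 / 44 = 6.524 L/h
D = CL × Css × τ / F / S = 6.524 × 21 × 24 / 0.9 / 0.95 = 3846 mg

3850 mg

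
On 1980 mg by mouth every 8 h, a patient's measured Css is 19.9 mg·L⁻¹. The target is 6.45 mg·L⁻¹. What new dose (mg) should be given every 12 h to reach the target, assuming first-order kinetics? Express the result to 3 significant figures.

For first-order elimination, Css ∝ F·D/(CL·τ); F and CL are unchanged, so Css ∝ D/τ.
D₂ = D₁ × (Css,target / Css,current) × (τ₂/τ₁) = 1980 × (6.45/19.9) × (12/8) = 962.6 mg

963 mg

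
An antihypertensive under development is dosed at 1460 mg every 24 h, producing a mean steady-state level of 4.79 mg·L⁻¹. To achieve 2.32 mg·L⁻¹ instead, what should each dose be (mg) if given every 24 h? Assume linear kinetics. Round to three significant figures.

707 mg

For first-order elimination, Css ∝ F·D/(CL·τ); F and CL are unchanged, so Css ∝ D/τ.
D₂ = D₁ × (Css,target / Css,current) = 1460 × 2.32/4.79 = 707.1 mg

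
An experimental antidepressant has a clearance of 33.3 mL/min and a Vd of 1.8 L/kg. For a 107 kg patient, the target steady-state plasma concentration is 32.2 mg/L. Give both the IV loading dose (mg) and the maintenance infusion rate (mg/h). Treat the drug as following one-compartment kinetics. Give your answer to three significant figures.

(a) 6200 mg; (b) 64.3 mg/h

Total Vd = 1.8 × 107 = 192.6 L
LD = Vd · C_target = 192.6 × 32.2 = 6202 mg
CL = 33.3 mL/min × 60/1000 = 1.998 L/h
Infusion rate = 1.998 L/h × 32.2 mg/L = 64.34 mg/h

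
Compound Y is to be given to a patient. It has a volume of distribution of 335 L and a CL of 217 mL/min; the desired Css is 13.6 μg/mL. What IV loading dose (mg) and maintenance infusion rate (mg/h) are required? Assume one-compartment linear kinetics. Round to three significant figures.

(a) 4560 mg; (b) 177 mg/h

LD = Vd · C_target = 335.0 × 13.6 = 4556 mg
Convert clearance: 217 mL/min × 60 min/h ÷ 1000 mL/L = 13.02 L/h
Maintenance infusion rate = CL × Css = 13.02 × 13.6 = 177.1 mg/h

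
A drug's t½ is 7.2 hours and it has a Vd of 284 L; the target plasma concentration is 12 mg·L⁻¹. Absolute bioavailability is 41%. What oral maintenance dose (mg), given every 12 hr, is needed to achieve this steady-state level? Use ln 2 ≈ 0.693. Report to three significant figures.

CL = ln 2 · Vd / t½ = 0.693 × 284.0 / 7.2 = 27.34 L/h
D = CL × Css × τ / F = 27.34 × 12 × 12 / 0.41 = 9602 mg

9600 mg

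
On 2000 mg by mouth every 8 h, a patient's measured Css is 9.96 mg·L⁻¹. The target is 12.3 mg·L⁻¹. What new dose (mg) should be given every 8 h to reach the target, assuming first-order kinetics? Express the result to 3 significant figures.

For first-order elimination, Css ∝ F·D/(CL·τ); F and CL are unchanged, so Css ∝ D/τ.
D₂ = D₁ × (Css,target / Css,current) = 2000 × 12.3/9.96 = 2470 mg

2470 mg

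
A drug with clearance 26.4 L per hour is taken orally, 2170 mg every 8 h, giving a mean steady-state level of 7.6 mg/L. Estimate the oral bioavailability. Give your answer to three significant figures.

F·D/τ = CL·Css at steady state → F = CL·Css·τ / D.
F = 26.4 × 7.6 × 8 / 2170 = 0.740

0.740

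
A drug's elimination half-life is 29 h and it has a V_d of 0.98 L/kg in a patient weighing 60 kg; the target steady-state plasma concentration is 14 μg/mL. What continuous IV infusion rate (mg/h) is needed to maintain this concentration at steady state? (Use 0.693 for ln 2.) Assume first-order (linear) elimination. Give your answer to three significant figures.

19.7 mg/h

Total Vd = 0.98 × 60 = 58.80 L
CL = ln 2 · Vd / t½ = 0.693 × 58.80 / 29 = 1.405 L/h
Infusion rate = CL × Css = 1.405 × 14 = 19.67 mg/h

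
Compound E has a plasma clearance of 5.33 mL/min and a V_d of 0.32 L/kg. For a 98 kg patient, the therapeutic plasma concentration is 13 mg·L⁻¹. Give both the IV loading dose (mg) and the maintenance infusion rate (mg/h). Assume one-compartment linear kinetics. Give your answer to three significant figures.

(a) 408 mg; (b) 4.16 mg/h

Vd = 0.32 L/kg × 98 kg = 31.36 L
LD = Vd · C_target = 31.36 × 13 = 407.7 mg
CL = 5.33 mL/min = 5.33 × 0.06 = 0.3198 L/h
Infusion rate = 0.3198 L/h × 13 mg/L = 4.157 mg/h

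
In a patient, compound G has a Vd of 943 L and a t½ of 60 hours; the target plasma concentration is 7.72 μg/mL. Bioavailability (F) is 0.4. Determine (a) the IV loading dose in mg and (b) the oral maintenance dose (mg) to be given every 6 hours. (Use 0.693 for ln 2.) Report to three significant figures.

LD = Vd × C = 943.0 × 7.72 = 7280 mg
CL = 0.693 × Vd / t½ = 0.693 × 943.0 / 60 = 10.89 L/h
D = CL × Css × τ / F = 10.89 × 7.72 × 6 / 0.4 = 1261 mg

(a) 7280 mg; (b) 1260 mg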